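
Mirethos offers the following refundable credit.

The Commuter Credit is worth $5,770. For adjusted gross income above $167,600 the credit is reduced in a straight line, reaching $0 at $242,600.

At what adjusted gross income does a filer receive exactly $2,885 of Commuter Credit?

$2,885 is 2,885/5,770 of the full $5,770, so 2,885/5,770 of the $75,000 range has been used: income = $167,600 + $75,000 × 2,885/5,770 = $205,100.

$205,100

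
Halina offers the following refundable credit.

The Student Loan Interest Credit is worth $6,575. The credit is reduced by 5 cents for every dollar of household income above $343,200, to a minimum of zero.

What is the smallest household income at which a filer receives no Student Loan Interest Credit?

The credit falls by 5% of each dollar above $343,200, so it reaches zero when the excess is $6,575 / 5% = $131,500: income = $343,200 + $131,500 = $474,700.

$474,700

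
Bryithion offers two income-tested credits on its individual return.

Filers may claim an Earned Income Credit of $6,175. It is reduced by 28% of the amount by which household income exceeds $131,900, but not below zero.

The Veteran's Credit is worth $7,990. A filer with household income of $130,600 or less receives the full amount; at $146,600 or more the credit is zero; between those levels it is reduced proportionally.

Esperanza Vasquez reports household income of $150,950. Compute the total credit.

Earned Income Credit: 28% of the $19,050 excess over $131,900 is $5,334; credit = $6,175 − $5,334 = $841.
Veteran's Credit: $150,950 is at or above $146,600, so the credit is $0.
Total: $841 + $0 = $841.

$841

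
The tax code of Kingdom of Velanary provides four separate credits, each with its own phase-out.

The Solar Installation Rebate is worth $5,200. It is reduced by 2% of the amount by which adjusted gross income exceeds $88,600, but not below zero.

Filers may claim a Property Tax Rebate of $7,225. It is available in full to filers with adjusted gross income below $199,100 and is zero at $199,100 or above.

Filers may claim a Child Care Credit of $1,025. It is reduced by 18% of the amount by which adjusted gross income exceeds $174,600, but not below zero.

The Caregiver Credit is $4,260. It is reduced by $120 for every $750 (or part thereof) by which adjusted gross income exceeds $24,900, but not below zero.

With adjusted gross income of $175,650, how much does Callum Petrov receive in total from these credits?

$11,520

Solar Installation Rebate: 2% of the $87,050 excess over $88,600 is $1,741; credit = $5,200 − $1,741 = $3,459.
Property Tax Rebate: $175,650 is below the $199,100 cutoff, so the full $7,225 applies.
Child Care Credit: 18% of the $1,050 excess over $174,600 is $189; credit = $1,025 − $189 = $836.
Caregiver Credit: income exceeds $24,900 by $150,750 → 201 increments × $120 = $24,120 ≥ base, so the credit is $0.
Total: $3,459 + $7,225 + $836 + $0 = $11,520.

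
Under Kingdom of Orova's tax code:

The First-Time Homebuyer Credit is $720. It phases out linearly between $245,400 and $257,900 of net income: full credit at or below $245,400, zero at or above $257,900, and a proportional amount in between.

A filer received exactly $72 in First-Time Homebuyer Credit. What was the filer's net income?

$72 is 72/720 of the full $720, so 648/720 of the $12,500 range has been used: income = $245,400 + $12,500 × 648/720 = $256,650.

$256,650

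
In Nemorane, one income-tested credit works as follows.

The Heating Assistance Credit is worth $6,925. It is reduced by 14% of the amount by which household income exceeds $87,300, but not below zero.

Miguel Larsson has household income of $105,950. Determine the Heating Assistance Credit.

Heating Assistance Credit: 14% of the $18,650 excess over $87,300 is $2,611; credit = $6,925 − $2,611 = $4,314.

$4,314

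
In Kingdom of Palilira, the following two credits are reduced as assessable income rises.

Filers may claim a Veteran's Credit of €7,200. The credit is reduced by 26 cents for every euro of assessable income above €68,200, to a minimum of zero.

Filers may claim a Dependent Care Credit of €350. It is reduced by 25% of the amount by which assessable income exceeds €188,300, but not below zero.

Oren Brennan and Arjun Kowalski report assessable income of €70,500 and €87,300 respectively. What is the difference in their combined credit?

€4,368

Oren (€70,500): Veteran's Credit: 26% of the €2,300 excess over €68,200 is €598; credit = €7,200 − €598 = €6,602. Dependent Care Credit: €70,500 is at or below the €188,300 threshold, so the full €350 applies. total €6,602 + €350 = €6,952
Arjun (€87,300): Veteran's Credit: 26% of the €19,100 excess over €68,200 is €4,966; credit = €7,200 − €4,966 = €2,234. Dependent Care Credit: €87,300 is at or below the €188,300 threshold, so the full €350 applies. total €2,234 + €350 = €2,584
Difference: |€6,952 − €2,584| = €4,368.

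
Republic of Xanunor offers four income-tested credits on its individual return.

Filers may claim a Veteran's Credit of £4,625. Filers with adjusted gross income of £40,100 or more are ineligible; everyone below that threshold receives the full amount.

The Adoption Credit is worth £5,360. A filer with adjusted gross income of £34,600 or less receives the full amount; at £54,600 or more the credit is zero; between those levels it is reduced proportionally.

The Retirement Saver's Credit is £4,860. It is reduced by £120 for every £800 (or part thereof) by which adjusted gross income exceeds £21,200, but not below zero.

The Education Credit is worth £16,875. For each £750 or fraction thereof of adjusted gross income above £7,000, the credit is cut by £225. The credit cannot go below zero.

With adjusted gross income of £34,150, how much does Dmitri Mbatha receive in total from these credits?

£21,355

Veteran's Credit: £34,150 is below the £40,100 cutoff, so the full £4,625 applies.
Adoption Credit: £34,150 is at or below the £34,600 threshold, so the full £5,360 applies.
Retirement Saver's Credit: income exceeds £21,200 by £12,950, which is 17 full-or-partial £800 increments; reduction = 17 × £120 = £2,040, leaving £2,820.
Education Credit: income exceeds £7,000 by £27,150, which is 37 full-or-partial £750 increments; reduction = 37 × £225 = £8,325, leaving £8,550.
Total: £4,625 + £5,360 + £2,820 + £8,550 = £21,355.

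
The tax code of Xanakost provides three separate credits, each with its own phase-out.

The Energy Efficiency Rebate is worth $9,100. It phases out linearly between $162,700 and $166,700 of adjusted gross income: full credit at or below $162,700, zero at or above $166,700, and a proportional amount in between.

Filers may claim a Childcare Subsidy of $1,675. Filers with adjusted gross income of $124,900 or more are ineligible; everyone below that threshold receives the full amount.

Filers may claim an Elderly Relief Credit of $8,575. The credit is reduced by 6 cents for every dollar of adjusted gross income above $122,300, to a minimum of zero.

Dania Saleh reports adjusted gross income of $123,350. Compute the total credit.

$19,287

Energy Efficiency Rebate: $123,350 is at or below the $162,700 threshold, so the full $9,100 applies.
Childcare Subsidy: $123,350 is below the $124,900 cutoff, so the full $1,675 applies.
Elderly Relief Credit: 6% of the $1,050 excess over $122,300 is $63; credit = $8,575 − $63 = $8,512.
Total: $9,100 + $1,675 + $8,512 = $19,287.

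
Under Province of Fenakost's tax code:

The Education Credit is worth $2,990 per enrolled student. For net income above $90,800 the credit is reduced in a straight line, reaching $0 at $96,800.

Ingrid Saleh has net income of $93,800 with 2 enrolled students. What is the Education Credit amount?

Education Credit: base = 2 × $2,990 = $5,980. $93,800 is $3,000 into a $6,000 phase-out range, leaving 3,000/6,000 of the credit: $5,980 × 3,000/6,000 = $2,990.

$2,990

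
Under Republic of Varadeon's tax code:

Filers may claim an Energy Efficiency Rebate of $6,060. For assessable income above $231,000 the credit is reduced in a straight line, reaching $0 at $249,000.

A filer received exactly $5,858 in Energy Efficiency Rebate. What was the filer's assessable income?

$5,858 is 5,858/6,060 of the full $6,060, so 202/6,060 of the $18,000 range has been used: income = $231,000 + $18,000 × 202/6,060 = $231,600.

$231,600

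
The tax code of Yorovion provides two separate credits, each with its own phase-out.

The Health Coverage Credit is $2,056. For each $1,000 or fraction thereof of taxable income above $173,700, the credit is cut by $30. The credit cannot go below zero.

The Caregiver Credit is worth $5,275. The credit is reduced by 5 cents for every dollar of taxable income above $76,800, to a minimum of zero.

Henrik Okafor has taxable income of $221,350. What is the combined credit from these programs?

$616

Health Coverage Credit: income exceeds $173,700 by $47,650, which is 48 full-or-partial $1,000 increments; reduction = 48 × $30 = $1,440, leaving $616.
Caregiver Credit: 5% of the $144,550 excess over $76,800 is $7,227.50 ≥ base, so the credit is $0.
Total: $616 + $0 = $616.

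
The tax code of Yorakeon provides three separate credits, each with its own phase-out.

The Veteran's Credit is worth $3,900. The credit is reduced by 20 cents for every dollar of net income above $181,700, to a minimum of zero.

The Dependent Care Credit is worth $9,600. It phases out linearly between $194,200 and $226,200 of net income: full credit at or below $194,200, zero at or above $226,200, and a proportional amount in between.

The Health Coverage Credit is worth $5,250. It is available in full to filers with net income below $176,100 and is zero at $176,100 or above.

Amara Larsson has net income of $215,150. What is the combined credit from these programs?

$3,315

Veteran's Credit: 20% of the $33,450 excess over $181,700 is $6,690 ≥ base, so the credit is $0.
Dependent Care Credit: $215,150 is $20,950 into a $32,000 phase-out range, leaving 11,050/32,000 of the credit: $9,600 × 11,050/32,000 = $3,315.
Health Coverage Credit: $215,150 meets or exceeds the $176,100 cutoff, so the credit is $0.
Total: $0 + $3,315 + $0 = $3,315.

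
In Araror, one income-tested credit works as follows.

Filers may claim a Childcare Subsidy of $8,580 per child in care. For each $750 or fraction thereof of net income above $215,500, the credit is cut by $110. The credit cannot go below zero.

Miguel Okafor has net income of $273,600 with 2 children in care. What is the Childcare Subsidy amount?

$8,580

Childcare Subsidy: base = 2 × $8,580 = $17,160. income exceeds $215,500 by $58,100, which is 78 full-or-partial $750 increments; reduction = 78 × $110 = $8,580, leaving $8,580.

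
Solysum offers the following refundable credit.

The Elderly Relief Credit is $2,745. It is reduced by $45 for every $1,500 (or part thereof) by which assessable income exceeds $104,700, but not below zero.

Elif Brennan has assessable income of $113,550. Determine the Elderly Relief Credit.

Elderly Relief Credit: income exceeds $104,700 by $8,850, which is 6 full-or-partial $1,500 increments; reduction = 6 × $45 = $270, leaving $2,475.

$2,475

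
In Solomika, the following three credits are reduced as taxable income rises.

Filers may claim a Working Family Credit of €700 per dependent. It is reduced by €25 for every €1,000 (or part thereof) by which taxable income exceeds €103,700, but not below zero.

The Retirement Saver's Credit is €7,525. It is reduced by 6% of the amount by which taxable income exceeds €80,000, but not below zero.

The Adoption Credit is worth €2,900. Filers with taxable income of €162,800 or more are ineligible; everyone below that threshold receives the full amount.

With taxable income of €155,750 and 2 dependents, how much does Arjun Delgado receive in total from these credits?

€5,955

Working Family Credit: base = 2 × €700 = €1,400. income exceeds €103,700 by €52,050, which is 53 full-or-partial €1,000 increments; reduction = 53 × €25 = €1,325, leaving €75.
Retirement Saver's Credit: 6% of the €75,750 excess over €80,000 is €4,545; credit = €7,525 − €4,545 = €2,980.
Adoption Credit: €155,750 is below the €162,800 cutoff, so the full €2,900 applies.
Total: €75 + €2,980 + €2,900 = €5,955.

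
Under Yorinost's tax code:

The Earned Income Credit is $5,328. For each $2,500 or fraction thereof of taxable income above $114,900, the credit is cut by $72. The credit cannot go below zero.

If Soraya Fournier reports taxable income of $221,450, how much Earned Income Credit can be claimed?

$2,232

Earned Income Credit: income exceeds $114,900 by $106,550, which is 43 full-or-partial $2,500 increments; reduction = 43 × $72 = $3,096, leaving $2,232.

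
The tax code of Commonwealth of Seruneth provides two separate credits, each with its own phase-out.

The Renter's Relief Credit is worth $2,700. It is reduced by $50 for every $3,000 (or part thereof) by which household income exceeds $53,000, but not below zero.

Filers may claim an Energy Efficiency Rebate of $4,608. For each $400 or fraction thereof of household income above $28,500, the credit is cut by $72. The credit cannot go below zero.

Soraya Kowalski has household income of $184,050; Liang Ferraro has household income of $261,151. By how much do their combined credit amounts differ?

$500

Soraya ($184,050): Renter's Relief Credit: income exceeds $53,000 by $131,050, which is 44 full-or-partial $3,000 increments; reduction = 44 × $50 = $2,200, leaving $500. Energy Efficiency Rebate: income exceeds $28,500 by $155,550 → 389 increments × $72 = $28,008 ≥ base, so the credit is $0. total $500 + $0 = $500
Liang ($261,151): Renter's Relief Credit: income exceeds $53,000 by $208,151 → 70 increments × $50 = $3,500 ≥ base, so the credit is $0. Energy Efficiency Rebate: income exceeds $28,500 by $232,651 → 582 increments × $72 = $41,904 ≥ base, so the credit is $0. total $0 + $0 = $0
Difference: |$500 − $0| = $500.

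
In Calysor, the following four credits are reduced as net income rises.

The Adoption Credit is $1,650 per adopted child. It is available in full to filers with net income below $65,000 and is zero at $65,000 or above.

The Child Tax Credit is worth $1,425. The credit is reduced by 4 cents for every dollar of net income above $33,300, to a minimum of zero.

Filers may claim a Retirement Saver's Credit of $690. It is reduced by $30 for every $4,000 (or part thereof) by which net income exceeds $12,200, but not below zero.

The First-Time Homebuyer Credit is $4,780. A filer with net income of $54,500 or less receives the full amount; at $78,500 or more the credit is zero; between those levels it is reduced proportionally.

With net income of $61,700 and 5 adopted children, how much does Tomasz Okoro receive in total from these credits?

$12,185

Adoption Credit: base = 5 × $1,650 = $8,250. $61,700 is below the $65,000 cutoff, so the full $8,250 applies.
Child Tax Credit: 4% of the $28,400 excess over $33,300 is $1,136; credit = $1,425 − $1,136 = $289.
Retirement Saver's Credit: income exceeds $12,200 by $49,500, which is 13 full-or-partial $4,000 increments; reduction = 13 × $30 = $390, leaving $300.
First-Time Homebuyer Credit: $61,700 is $7,200 into a $24,000 phase-out range, leaving 16,800/24,000 of the credit: $4,780 × 16,800/24,000 = $3,346.
Total: $8,250 + $289 + $300 + $3,346 = $12,185.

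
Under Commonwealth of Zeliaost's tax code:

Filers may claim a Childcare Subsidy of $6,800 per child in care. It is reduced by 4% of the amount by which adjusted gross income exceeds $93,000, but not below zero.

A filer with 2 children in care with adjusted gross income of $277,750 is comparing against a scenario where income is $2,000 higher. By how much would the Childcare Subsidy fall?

$80

At $277,750 — base = 2 × $6,800 = $13,600. 4% of the $184,750 excess over $93,000 is $7,390; credit = $13,600 − $7,390 = $6,210.
At $279,750 — base = 2 × $6,800 = $13,600. 4% of the $186,750 excess over $93,000 is $7,470; credit = $13,600 − $7,470 = $6,130.
Lost: $6,210 − $6,130 = $80.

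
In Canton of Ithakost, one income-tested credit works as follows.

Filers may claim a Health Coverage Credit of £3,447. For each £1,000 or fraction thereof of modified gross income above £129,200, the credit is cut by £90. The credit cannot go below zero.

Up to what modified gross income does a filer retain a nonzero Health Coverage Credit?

£167,200

After 38 increments the reduction is 38 × £90 = £3,420, leaving £27; one more increment wipes it out. Increment 38 ends at excess 38 × £1,000 = £38,000, so the highest qualifying income is £129,200 + £38,000 = £167,200.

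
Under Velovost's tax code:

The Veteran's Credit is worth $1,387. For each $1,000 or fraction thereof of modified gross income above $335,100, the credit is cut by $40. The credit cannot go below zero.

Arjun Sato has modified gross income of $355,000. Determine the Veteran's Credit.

$587

Veteran's Credit: income exceeds $335,100 by $19,900, which is 20 full-or-partial $1,000 increments; reduction = 20 × $40 = $800, leaving $587.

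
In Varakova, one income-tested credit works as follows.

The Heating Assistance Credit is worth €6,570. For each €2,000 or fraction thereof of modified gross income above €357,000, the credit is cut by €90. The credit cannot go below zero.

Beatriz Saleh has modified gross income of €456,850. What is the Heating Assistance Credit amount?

€2,070

Heating Assistance Credit: income exceeds €357,000 by €99,850, which is 50 full-or-partial €2,000 increments; reduction = 50 × €90 = €4,500, leaving €2,070.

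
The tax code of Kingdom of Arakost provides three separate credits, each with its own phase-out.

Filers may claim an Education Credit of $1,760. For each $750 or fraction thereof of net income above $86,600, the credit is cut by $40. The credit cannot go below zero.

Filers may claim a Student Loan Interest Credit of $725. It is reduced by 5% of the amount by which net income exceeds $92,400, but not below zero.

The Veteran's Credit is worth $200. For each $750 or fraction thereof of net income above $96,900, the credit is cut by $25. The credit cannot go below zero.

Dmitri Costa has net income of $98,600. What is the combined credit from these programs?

Education Credit: income exceeds $86,600 by $12,000, which is 16 full-or-partial $750 increments; reduction = 16 × $40 = $640, leaving $1,120.
Student Loan Interest Credit: 5% of the $6,200 excess over $92,400 is $310; credit = $725 − $310 = $415.
Veteran's Credit: income exceeds $96,900 by $1,700, which is 3 full-or-partial $750 increments; reduction = 3 × $25 = $75, leaving $125.
Total: $1,120 + $415 + $125 = $1,660.

$1,660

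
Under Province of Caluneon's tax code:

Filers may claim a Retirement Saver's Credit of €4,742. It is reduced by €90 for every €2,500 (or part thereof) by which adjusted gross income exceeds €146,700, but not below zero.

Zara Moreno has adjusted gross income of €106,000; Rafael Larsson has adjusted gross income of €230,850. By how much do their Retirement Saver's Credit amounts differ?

€3,060

Zara (€106,000): Retirement Saver's Credit: €106,000 is at or below the €146,700 threshold, so the full €4,742 applies.
Rafael (€230,850): Retirement Saver's Credit: income exceeds €146,700 by €84,150, which is 34 full-or-partial €2,500 increments; reduction = 34 × €90 = €3,060, leaving €1,682.
Difference: |€4,742 − €1,682| = €3,060.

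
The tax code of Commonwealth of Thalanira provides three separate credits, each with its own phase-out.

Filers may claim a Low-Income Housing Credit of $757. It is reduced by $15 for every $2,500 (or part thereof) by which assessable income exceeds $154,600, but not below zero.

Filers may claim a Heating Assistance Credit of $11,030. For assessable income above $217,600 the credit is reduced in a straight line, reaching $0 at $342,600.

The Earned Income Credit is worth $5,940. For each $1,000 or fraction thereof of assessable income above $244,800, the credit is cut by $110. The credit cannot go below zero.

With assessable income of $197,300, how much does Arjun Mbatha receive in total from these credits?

$17,457

Low-Income Housing Credit: income exceeds $154,600 by $42,700, which is 18 full-or-partial $2,500 increments; reduction = 18 × $15 = $270, leaving $487.
Heating Assistance Credit: $197,300 is at or below the $217,600 threshold, so the full $11,030 applies.
Earned Income Credit: $197,300 is at or below the $244,800 threshold, so the full $5,940 applies.
Total: $487 + $11,030 + $5,940 = $17,457.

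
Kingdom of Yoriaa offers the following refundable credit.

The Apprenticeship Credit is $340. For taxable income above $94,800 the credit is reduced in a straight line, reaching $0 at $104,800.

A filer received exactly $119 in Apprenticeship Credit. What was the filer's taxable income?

$101,300

$119 is 119/340 of the full $340, so 221/340 of the $10,000 range has been used: income = $94,800 + $10,000 × 221/340 = $101,300.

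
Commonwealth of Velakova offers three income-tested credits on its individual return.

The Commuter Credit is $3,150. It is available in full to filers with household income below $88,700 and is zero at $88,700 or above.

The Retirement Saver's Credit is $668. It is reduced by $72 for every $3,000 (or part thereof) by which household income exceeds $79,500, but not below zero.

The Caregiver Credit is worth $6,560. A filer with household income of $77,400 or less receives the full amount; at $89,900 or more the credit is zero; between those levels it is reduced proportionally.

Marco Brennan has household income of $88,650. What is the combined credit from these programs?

$4,186

Commuter Credit: $88,650 is below the $88,700 cutoff, so the full $3,150 applies.
Retirement Saver's Credit: income exceeds $79,500 by $9,150, which is 4 full-or-partial $3,000 increments; reduction = 4 × $72 = $288, leaving $380.
Caregiver Credit: $88,650 is $11,250 into a $12,500 phase-out range, leaving 1,250/12,500 of the credit: $6,560 × 1,250/12,500 = $656.
Total: $3,150 + $380 + $656 = $4,186.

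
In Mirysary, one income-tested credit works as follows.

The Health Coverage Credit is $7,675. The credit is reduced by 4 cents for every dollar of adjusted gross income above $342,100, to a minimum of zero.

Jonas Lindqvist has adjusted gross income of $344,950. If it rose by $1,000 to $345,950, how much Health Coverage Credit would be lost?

At $344,950 — 4% of the $2,850 excess over $342,100 is $114; credit = $7,675 − $114 = $7,561.
At $345,950 — 4% of the $3,850 excess over $342,100 is $154; credit = $7,675 − $154 = $7,521.
Lost: $7,561 − $7,521 = $40.

$40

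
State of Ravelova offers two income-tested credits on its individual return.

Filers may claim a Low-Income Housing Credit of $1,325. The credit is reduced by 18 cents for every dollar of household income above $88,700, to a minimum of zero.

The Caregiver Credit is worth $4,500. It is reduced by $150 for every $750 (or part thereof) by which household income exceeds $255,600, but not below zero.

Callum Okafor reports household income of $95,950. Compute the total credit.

$4,520

Low-Income Housing Credit: 18% of the $7,250 excess over $88,700 is $1,305; credit = $1,325 − $1,305 = $20.
Caregiver Credit: $95,950 is at or below the $255,600 threshold, so the full $4,500 applies.
Total: $20 + $4,500 = $4,520.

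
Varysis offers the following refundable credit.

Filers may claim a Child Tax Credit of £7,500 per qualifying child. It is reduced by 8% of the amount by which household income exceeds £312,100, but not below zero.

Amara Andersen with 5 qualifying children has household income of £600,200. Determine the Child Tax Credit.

£14,452

Child Tax Credit: base = 5 × £7,500 = £37,500. 8% of the £288,100 excess over £312,100 is £23,048; credit = £37,500 − £23,048 = £14,452.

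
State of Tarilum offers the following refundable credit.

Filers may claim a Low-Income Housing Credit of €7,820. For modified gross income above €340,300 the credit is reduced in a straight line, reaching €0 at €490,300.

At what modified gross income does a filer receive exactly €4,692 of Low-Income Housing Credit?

€4,692 is 4,692/7,820 of the full €7,820, so 3,128/7,820 of the €150,000 range has been used: income = €340,300 + €150,000 × 3,128/7,820 = €400,300.

€400,300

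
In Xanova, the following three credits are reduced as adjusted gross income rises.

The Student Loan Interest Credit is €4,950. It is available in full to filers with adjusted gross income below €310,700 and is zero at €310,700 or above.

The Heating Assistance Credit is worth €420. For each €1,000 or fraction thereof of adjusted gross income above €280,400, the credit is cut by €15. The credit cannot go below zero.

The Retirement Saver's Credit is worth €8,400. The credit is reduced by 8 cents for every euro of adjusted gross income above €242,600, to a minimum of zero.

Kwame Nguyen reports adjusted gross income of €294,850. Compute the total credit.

Student Loan Interest Credit: €294,850 is below the €310,700 cutoff, so the full €4,950 applies.
Heating Assistance Credit: income exceeds €280,400 by €14,450, which is 15 full-or-partial €1,000 increments; reduction = 15 × €15 = €225, leaving €195.
Retirement Saver's Credit: 8% of the €52,250 excess over €242,600 is €4,180; credit = €8,400 − €4,180 = €4,220.
Total: €4,950 + €195 + €4,220 = €9,365.

€9,365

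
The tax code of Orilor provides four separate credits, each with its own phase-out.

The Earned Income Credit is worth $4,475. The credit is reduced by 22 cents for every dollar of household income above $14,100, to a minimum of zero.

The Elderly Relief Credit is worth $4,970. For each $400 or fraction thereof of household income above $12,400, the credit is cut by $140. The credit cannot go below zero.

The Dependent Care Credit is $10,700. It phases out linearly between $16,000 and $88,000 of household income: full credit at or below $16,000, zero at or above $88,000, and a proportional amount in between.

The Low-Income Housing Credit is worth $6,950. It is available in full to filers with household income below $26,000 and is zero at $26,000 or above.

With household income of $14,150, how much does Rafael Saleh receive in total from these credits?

$26,384

Earned Income Credit: 22% of the $50 excess over $14,100 is $11; credit = $4,475 − $11 = $4,464.
Elderly Relief Credit: income exceeds $12,400 by $1,750, which is 5 full-or-partial $400 increments; reduction = 5 × $140 = $700, leaving $4,270.
Dependent Care Credit: $14,150 is at or below the $16,000 threshold, so the full $10,700 applies.
Low-Income Housing Credit: $14,150 is below the $26,000 cutoff, so the full $6,950 applies.
Total: $4,464 + $4,270 + $10,700 + $6,950 = $26,384.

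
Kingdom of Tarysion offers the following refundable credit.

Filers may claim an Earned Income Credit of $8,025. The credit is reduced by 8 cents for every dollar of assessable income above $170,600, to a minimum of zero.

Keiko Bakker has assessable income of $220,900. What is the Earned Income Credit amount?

$4,001

Earned Income Credit: 8% of the $50,300 excess over $170,600 is $4,024; credit = $8,025 − $4,024 = $4,001.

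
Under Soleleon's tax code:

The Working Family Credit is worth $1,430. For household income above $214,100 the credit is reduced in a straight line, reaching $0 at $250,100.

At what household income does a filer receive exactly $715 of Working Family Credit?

$232,100

$715 is 715/1,430 of the full $1,430, so 715/1,430 of the $36,000 range has been used: income = $214,100 + $36,000 × 715/1,430 = $232,100.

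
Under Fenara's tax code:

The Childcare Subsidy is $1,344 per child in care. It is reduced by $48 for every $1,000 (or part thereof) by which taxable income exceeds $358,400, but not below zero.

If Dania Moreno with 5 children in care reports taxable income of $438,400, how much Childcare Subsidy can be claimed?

$2,880

Childcare Subsidy: base = 5 × $1,344 = $6,720. income exceeds $358,400 by $80,000, which is 80 full-or-partial $1,000 increments; reduction = 80 × $48 = $3,840, leaving $2,880.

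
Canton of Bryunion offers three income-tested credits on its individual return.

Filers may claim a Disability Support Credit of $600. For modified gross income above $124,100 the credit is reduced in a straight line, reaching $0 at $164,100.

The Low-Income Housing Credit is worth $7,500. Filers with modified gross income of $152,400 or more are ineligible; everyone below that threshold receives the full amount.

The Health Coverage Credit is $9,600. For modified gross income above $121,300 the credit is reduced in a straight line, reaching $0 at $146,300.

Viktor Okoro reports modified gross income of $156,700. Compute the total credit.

Disability Support Credit: $156,700 is $32,600 into a $40,000 phase-out range, leaving 7,400/40,000 of the credit: $600 × 7,400/40,000 = $111.
Low-Income Housing Credit: $156,700 meets or exceeds the $152,400 cutoff, so the credit is $0.
Health Coverage Credit: $156,700 is at or above $146,300, so the credit is $0.
Total: $111 + $0 + $0 = $111.

$111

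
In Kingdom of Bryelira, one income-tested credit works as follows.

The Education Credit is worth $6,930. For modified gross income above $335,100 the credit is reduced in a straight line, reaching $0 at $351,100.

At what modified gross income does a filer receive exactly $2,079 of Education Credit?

$346,300

$2,079 is 2,079/6,930 of the full $6,930, so 4,851/6,930 of the $16,000 range has been used: income = $335,100 + $16,000 × 4,851/6,930 = $346,300.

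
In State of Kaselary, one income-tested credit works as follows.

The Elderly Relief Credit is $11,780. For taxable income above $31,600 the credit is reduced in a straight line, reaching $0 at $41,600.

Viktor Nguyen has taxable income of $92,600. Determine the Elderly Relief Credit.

Elderly Relief Credit: $92,600 is at or above $41,600, so the credit is $0.

$0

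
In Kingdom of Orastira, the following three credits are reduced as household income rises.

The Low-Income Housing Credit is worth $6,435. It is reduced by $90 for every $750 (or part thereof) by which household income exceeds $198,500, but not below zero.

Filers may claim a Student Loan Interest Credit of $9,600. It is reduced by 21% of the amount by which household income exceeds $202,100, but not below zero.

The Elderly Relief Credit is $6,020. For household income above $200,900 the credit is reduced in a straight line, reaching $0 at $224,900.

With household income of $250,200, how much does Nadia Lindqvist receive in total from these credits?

$225

Low-Income Housing Credit: income exceeds $198,500 by $51,700, which is 69 full-or-partial $750 increments; reduction = 69 × $90 = $6,210, leaving $225.
Student Loan Interest Credit: 21% of the $48,100 excess over $202,100 is $10,101 ≥ base, so the credit is $0.
Elderly Relief Credit: $250,200 is at or above $224,900, so the credit is $0.
Total: $225 + $0 + $0 = $225.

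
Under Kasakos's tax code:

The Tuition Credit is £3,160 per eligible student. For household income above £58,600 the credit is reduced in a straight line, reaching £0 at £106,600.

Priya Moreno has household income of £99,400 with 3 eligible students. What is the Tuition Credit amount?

Tuition Credit: base = 3 × £3,160 = £9,480. £99,400 is £40,800 into a £48,000 phase-out range, leaving 7,200/48,000 of the credit: £9,480 × 7,200/48,000 = £1,422.

£1,422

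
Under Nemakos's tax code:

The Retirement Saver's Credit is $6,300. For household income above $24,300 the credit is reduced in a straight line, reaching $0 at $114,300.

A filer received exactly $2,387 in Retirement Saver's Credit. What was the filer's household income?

$2,387 is 2,387/6,300 of the full $6,300, so 3,913/6,300 of the $90,000 range has been used: income = $24,300 + $90,000 × 3,913/6,300 = $80,200.

$80,200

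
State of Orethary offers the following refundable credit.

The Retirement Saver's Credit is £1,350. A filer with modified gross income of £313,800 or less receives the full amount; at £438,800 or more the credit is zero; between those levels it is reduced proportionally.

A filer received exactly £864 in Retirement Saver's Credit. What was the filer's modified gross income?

£358,800

£864 is 864/1,350 of the full £1,350, so 486/1,350 of the £125,000 range has been used: income = £313,800 + £125,000 × 486/1,350 = £358,800.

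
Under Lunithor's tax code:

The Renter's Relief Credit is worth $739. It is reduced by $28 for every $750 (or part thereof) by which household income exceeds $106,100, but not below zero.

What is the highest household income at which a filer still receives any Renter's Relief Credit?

$125,600

After 26 increments the reduction is 26 × $28 = $728, leaving $11; one more increment wipes it out. Increment 26 ends at excess 26 × $750 = $19,500, so the highest qualifying income is $106,100 + $19,500 = $125,600.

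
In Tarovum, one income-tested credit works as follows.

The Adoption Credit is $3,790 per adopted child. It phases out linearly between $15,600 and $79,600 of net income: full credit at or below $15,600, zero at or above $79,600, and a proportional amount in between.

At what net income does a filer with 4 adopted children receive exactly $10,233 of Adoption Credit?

Full credit = 4 × $3,790 = $15,160.
$10,233 is 10,233/15,160 of the full $15,160, so 4,927/15,160 of the $64,000 range has been used: income = $15,600 + $64,000 × 4,927/15,160 = $36,400.

$36,400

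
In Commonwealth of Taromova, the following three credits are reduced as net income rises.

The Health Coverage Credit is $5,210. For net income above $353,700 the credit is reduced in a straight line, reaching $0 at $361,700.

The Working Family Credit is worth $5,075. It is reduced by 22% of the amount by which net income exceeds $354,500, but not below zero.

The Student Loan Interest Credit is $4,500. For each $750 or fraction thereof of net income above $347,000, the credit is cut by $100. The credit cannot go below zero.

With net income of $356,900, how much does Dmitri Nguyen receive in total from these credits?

$10,773

Health Coverage Credit: $356,900 is $3,200 into a $8,000 phase-out range, leaving 4,800/8,000 of the credit: $5,210 × 4,800/8,000 = $3,126.
Working Family Credit: 22% of the $2,400 excess over $354,500 is $528; credit = $5,075 − $528 = $4,547.
Student Loan Interest Credit: income exceeds $347,000 by $9,900, which is 14 full-or-partial $750 increments; reduction = 14 × $100 = $1,400, leaving $3,100.
Total: $3,126 + $4,547 + $3,100 = $10,773.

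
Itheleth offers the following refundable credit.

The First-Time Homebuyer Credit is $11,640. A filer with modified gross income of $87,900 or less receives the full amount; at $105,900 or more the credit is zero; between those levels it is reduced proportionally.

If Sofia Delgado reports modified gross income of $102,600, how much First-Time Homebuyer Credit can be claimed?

$2,134

First-Time Homebuyer Credit: $102,600 is $14,700 into a $18,000 phase-out range, leaving 3,300/18,000 of the credit: $11,640 × 3,300/18,000 = $2,134.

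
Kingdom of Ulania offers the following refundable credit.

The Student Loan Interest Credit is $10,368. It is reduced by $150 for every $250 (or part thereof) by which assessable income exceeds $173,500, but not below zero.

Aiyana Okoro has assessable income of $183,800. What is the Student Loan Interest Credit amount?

Student Loan Interest Credit: income exceeds $173,500 by $10,300, which is 42 full-or-partial $250 increments; reduction = 42 × $150 = $6,300, leaving $4,068.

$4,068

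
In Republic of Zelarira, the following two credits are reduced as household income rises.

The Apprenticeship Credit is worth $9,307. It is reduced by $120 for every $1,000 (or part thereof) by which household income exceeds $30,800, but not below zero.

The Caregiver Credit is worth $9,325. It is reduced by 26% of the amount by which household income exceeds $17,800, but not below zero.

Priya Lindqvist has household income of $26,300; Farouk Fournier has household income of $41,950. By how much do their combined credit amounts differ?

$5,509

Priya ($26,300): Apprenticeship Credit: $26,300 is at or below the $30,800 threshold, so the full $9,307 applies. Caregiver Credit: 26% of the $8,500 excess over $17,800 is $2,210; credit = $9,325 − $2,210 = $7,115. total $9,307 + $7,115 = $16,422
Farouk ($41,950): Apprenticeship Credit: income exceeds $30,800 by $11,150, which is 12 full-or-partial $1,000 increments; reduction = 12 × $120 = $1,440, leaving $7,867. Caregiver Credit: 26% of the $24,150 excess over $17,800 is $6,279; credit = $9,325 − $6,279 = $3,046. total $7,867 + $3,046 = $10,913
Difference: |$16,422 − $10,913| = $5,509.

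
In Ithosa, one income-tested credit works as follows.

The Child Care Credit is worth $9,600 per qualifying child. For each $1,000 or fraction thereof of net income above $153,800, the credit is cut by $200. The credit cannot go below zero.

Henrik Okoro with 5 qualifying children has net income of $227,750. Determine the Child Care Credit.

$33,200

Child Care Credit: base = 5 × $9,600 = $48,000. income exceeds $153,800 by $73,950, which is 74 full-or-partial $1,000 increments; reduction = 74 × $200 = $14,800, leaving $33,200.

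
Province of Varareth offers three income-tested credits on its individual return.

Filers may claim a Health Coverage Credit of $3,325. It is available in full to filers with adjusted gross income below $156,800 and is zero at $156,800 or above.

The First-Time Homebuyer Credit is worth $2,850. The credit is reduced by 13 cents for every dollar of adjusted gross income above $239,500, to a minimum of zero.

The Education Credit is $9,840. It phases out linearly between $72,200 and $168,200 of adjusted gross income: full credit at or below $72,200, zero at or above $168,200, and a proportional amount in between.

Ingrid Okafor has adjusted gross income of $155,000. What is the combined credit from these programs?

Health Coverage Credit: $155,000 is below the $156,800 cutoff, so the full $3,325 applies.
First-Time Homebuyer Credit: $155,000 is at or below the $239,500 threshold, so the full $2,850 applies.
Education Credit: $155,000 is $82,800 into a $96,000 phase-out range, leaving 13,200/96,000 of the credit: $9,840 × 13,200/96,000 = $1,353.
Total: $3,325 + $2,850 + $1,353 = $7,528.

$7,528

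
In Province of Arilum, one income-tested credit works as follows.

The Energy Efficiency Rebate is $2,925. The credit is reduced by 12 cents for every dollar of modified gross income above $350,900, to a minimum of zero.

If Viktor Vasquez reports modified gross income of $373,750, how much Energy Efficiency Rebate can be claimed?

$183

Energy Efficiency Rebate: 12% of the $22,850 excess over $350,900 is $2,742; credit = $2,925 − $2,742 = $183.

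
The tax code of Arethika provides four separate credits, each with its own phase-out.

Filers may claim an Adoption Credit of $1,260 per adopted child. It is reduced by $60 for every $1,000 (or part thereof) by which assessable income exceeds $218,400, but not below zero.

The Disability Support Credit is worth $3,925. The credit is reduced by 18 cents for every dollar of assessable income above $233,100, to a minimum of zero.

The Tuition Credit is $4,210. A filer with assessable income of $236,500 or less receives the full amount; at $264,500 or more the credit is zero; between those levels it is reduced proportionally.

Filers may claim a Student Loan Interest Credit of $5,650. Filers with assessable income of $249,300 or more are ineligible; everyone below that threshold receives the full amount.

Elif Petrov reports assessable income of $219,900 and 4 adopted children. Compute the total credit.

$18,705

Adoption Credit: base = 4 × $1,260 = $5,040. income exceeds $218,400 by $1,500, which is 2 full-or-partial $1,000 increments; reduction = 2 × $60 = $120, leaving $4,920.
Disability Support Credit: $219,900 is at or below the $233,100 threshold, so the full $3,925 applies.
Tuition Credit: $219,900 is at or below the $236,500 threshold, so the full $4,210 applies.
Student Loan Interest Credit: $219,900 is below the $249,300 cutoff, so the full $5,650 applies.
Total: $4,920 + $3,925 + $4,210 + $5,650 = $18,705.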